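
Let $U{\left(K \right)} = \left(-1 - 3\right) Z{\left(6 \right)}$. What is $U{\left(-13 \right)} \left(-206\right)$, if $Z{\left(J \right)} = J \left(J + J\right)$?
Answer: $59328$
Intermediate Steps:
$Z{\left(J \right)} = 2 J^{2}$ ($Z{\left(J \right)} = J 2 J = 2 J^{2}$)
$U{\left(K \right)} = -288$ ($U{\left(K \right)} = \left(-1 - 3\right) 2 \cdot 6^{2} = - 4 \cdot 2 \cdot 36 = \left(-4\right) 72 = -288$)
$U{\left(-13 \right)} \left(-206\right) = \left(-288\right) \left(-206\right) = 59328$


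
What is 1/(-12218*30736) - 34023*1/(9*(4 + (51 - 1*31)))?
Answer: -532364186605/3379792032 ≈ -157.51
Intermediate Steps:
1/(-12218*30736) - 34023*1/(9*(4 + (51 - 1*31))) = -1/12218*1/30736 - 34023*1/(9*(4 + (51 - 31))) = -1/375532448 - 34023*1/(9*(4 + 20)) = -1/375532448 - 34023/(24*9) = -1/375532448 - 34023/216 = -1/375532448 - 34023*1/216 = -1/375532448 - 11341/72 = -532364186605/3379792032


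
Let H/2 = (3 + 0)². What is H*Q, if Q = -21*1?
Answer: -378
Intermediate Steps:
H = 18 (H = 2*(3 + 0)² = 2*3² = 2*9 = 18)
Q = -21
H*Q = 18*(-21) = -378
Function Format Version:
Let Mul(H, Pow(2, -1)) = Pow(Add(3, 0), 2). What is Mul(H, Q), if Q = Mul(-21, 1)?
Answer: -378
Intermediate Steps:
H = 18 (H = Mul(2, Pow(Add(3, 0), 2)) = Mul(2, Pow(3, 2)) = Mul(2, 9) = 18)
Q = -21
Mul(H, Q) = Mul(18, -21) = -378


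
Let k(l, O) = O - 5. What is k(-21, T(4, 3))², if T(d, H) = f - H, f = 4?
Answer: 16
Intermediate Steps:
T(d, H) = 4 - H
k(l, O) = -5 + O
k(-21, T(4, 3))² = (-5 + (4 - 1*3))² = (-5 + (4 - 3))² = (-5 + 1)² = (-4)² = 16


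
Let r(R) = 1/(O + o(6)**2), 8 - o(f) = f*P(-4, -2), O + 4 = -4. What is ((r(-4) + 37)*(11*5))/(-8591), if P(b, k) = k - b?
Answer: -135/568 ≈ -0.23768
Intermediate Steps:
O = -8 (O = -4 - 4 = -8)
o(f) = 8 - 2*f (o(f) = 8 - f*(-2 - 1*(-4)) = 8 - f*(-2 + 4) = 8 - f*2 = 8 - 2*f)
r(R) = 1/8 (r(R) = 1/(-8 + (8 - 2*6)**2) = 1/(-8 + (8 - 12)**2) = 1/(-8 + (-4)**2) = 1/(-8 + 16) = 1/8)
((r(-4) + 37)*(11*5))/(-8591) = ((1/8 + 37)*(11*5))/(-8591) = ((297/8)*55)*(-1/8591) = (16335/8)*(-1/8591) = -135/568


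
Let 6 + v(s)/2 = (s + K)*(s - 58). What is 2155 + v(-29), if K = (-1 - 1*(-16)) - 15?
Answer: 7189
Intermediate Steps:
K = 0 (K = (-1 + 16) - 15 = 15 - 15 = 0)
v(s) = -12 + 2*s*(-58 + s) (v(s) = -12 + 2*((s + 0)*(s - 58)) = -12 + 2*(s*(-58 + s)) = -12 + 2*s*(-58 + s))
2155 + v(-29) = 2155 + (-12 - 116*(-29) + 2*(-29)**2) = 2155 + (-12 + 3364 + 2*841) = 2155 + (-12 + 3364 + 1682) = 2155 + 5034 = 7189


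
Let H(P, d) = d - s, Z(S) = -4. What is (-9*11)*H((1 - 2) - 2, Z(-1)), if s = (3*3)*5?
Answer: 4851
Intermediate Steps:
s = 45 (s = 9*5 = 45)
H(P, d) = -45 + d (H(P, d) = d - 1*45 = d - 45 = -45 + d)
(-9*11)*H((1 - 2) - 2, Z(-1)) = (-9*11)*(-45 - 4) = -99*(-49) = 4851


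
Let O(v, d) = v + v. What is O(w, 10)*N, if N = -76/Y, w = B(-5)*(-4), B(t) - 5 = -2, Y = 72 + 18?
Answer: 304/15 ≈ 20.267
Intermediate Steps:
Y = 90
B(t) = 3 (B(t) = 5 - 2 = 3)
w = -12 (w = 3*(-4) = -12)
O(v, d) = 2*v
N = -38/45 (N = -76/90 = -76*1/90 = -38/45 ≈ -0.84444)
O(w, 10)*N = (2*(-12))*(-38/45) = -24*(-38/45) = 304/15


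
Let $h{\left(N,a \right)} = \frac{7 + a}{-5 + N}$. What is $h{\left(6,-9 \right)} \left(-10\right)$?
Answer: $20$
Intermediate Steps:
$h{\left(N,a \right)} = \frac{7 + a}{-5 + N}$
$h{\left(6,-9 \right)} \left(-10\right) = \frac{7 - 9}{-5 + 6} \left(-10\right) = 1^{-1} \left(-2\right) \left(-10\right) = 1 \left(-2\right) \left(-10\right) = \left(-2\right) \left(-10\right) = 20$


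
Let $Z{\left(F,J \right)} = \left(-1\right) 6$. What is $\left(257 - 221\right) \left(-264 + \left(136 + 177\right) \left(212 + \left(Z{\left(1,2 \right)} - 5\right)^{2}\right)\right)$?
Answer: $3742740$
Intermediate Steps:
$Z{\left(F,J \right)} = -6$
$\left(257 - 221\right) \left(-264 + \left(136 + 177\right) \left(212 + \left(Z{\left(1,2 \right)} - 5\right)^{2}\right)\right) = \left(257 - 221\right) \left(-264 + \left(136 + 177\right) \left(212 + \left(-6 - 5\right)^{2}\right)\right) = 36 \left(-264 + 313 \left(212 + \left(-11\right)^{2}\right)\right) = 36 \left(-264 + 313 \left(212 + 121\right)\right) = 36 \left(-264 + 313 \cdot 333\right) = 36 \left(-264 + 104229\right) = 36 \cdot 103965 = 3742740$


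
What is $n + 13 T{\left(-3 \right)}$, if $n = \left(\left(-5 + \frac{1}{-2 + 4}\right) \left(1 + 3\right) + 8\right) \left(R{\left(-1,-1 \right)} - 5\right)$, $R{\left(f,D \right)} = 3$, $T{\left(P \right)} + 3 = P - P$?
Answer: $-19$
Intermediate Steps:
$T{\left(P \right)} = -3$ ($T{\left(P \right)} = -3 + \left(P - P\right) = -3 + 0 = -3$)
$n = 20$ ($n = \left(\left(-5 + \frac{1}{-2 + 4}\right) \left(1 + 3\right) + 8\right) \left(3 - 5\right) = \left(\left(-5 + \frac{1}{2}\right) 4 + 8\right) \left(-2\right) = \left(\left(- \frac{9}{2}\right) 4 + 8\right) \left(-2\right) = \left(-18 + 8\right) \left(-2\right) = \left(-10\right) \left(-2\right) = 20$)
$n + 13 T{\left(-3 \right)} = 20 + 13 \left(-3\right) = 20 - 39 = -19$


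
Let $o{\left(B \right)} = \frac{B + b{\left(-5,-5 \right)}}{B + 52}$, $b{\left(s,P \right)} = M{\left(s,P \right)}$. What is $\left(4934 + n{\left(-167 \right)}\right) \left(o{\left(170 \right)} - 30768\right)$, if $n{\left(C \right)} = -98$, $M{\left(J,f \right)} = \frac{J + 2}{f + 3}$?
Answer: $- \frac{5505241547}{37} \approx -1.4879 \cdot 10^{8}$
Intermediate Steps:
$M{\left(J,f \right)} = \frac{2 + J}{3 + f}$
$b{\left(s,P \right)} = \frac{2 + s}{3 + P}$
$o{\left(B \right)} = \frac{\frac{3}{2} + B}{52 + B}$ ($o{\left(B \right)} = \frac{B + \frac{2 - 5}{3 - 5}}{B + 52} = \frac{B + \frac{1}{-2} \left(-3\right)}{52 + B} = \frac{B - - \frac{3}{2}}{52 + B} = \frac{B + \frac{3}{2}}{52 + B} = \frac{\frac{3}{2} + B}{52 + B}$)
$\left(4934 + n{\left(-167 \right)}\right) \left(o{\left(170 \right)} - 30768\right) = \left(4934 - 98\right) \left(\frac{\frac{3}{2} + 170}{52 + 170} - 30768\right) = 4836 \left(\frac{1}{222} \cdot \frac{343}{2} - 30768\right) = 4836 \left(\frac{343}{444} - 30768\right) = 4836 \left(- \frac{13660649}{444}\right) = - \frac{5505241547}{37}$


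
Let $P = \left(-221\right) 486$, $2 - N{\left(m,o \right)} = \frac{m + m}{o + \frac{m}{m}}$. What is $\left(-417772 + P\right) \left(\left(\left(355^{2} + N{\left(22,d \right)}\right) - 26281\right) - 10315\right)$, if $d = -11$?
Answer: $- \frac{234847522506}{5} \approx -4.697 \cdot 10^{10}$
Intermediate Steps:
$N{\left(m,o \right)} = 2 - \frac{2 m}{1 + o}$ ($N{\left(m,o \right)} = 2 - \frac{m + m}{o + \frac{m}{m}} = 2 - \frac{2 m}{o + 1} = 2 - \frac{2 m}{1 + o}$)
$P = -107406$
$\left(-417772 + P\right) \left(\left(\left(355^{2} + N{\left(22,d \right)}\right) - 26281\right) - 10315\right) = \left(-417772 - 107406\right) \left(\left(\left(355^{2} + \frac{2 \left(1 - 11 - 22\right)}{1 - 11}\right) - 26281\right) - 10315\right) = - 525178 \left(\left(\left(126025 + \frac{2 \left(1 - 11 - 22\right)}{-10}\right) - 26281\right) - 10315\right) = - 525178 \left(\left(\left(126025 + 2 \left(- \frac{1}{10}\right) \left(-32\right)\right) - 26281\right) - 10315\right) = - 525178 \left(\left(\left(126025 + \frac{32}{5}\right) - 26281\right) - 10315\right) = - 525178 \left(\left(\frac{630157}{5} - 26281\right) - 10315\right) = - 525178 \left(\frac{498752}{5} - 10315\right) = \left(-525178\right) \frac{447177}{5} = - \frac{234847522506}{5}$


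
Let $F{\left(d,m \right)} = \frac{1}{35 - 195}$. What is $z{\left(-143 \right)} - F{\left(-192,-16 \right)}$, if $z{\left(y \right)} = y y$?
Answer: $\frac{3271841}{160} \approx 20449.0$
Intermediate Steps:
$F{\left(d,m \right)} = - \frac{1}{160}$ ($F{\left(d,m \right)} = \frac{1}{-160} = - \frac{1}{160}$)
$z{\left(y \right)} = y^{2}$
$z{\left(-143 \right)} - F{\left(-192,-16 \right)} = \left(-143\right)^{2} - - \frac{1}{160} = 20449 + \frac{1}{160} = \frac{3271841}{160}$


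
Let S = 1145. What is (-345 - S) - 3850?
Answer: -5340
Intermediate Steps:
(-345 - S) - 3850 = (-345 - 1*1145) - 3850 = (-345 - 1145) - 3850 = -1490 - 3850 = -5340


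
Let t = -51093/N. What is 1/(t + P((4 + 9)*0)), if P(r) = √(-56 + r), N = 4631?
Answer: -33801669/544497095 - 42892322*I*√14/3811479665 ≈ -0.062079 - 0.042107*I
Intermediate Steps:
t = -51093/4631 ≈ -11.033
1/(t + P((4 + 9)*0)) = 1/(-51093/4631 + √(-56 + (4 + 9)*0)) = 1/(-51093/4631 + √(-56 + 13*0)) = 1/(-51093/4631 + √(-56 + 0)) = 1/(-51093/4631 + √(-56)) = 1/(-51093/4631 + 2*I*√14)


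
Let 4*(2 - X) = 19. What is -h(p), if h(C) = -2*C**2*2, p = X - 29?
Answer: 16129/4 ≈ 4032.3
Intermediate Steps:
X = -11/4 (X = 2 - 1/4*19 = 2 - 19/4 = -11/4 ≈ -2.7500)
p = -127/4 (p = -11/4 - 29 = -127/4 ≈ -31.750)
h(C) = -4*C**2
-h(p) = -(-4)*(-127/4)**2 = -(-4)*16129/16 = -1*(-16129/4) = 16129/4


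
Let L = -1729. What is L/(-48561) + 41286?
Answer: 2004891175/48561 ≈ 41286.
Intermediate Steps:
L/(-48561) + 41286 = -1729/(-48561) + 41286 = -1729*(-1/48561) + 41286 = 1729/48561 + 41286 = 2004891175/48561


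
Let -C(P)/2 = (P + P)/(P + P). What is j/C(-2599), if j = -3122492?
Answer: 1561246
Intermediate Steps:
C(P) = -2 (C(P) = -2*(P + P)/(P + P) = -2*2*P/(2*P) = -2*2*P*1/(2*P) = -2*1 = -2)
j/C(-2599) = -3122492/(-2) = -3122492*(-½) = 1561246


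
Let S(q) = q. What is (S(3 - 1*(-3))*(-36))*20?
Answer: -4320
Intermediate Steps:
(S(3 - 1*(-3))*(-36))*20 = ((3 - 1*(-3))*(-36))*20 = ((3 + 3)*(-36))*20 = (6*(-36))*20 = -216*20 = -4320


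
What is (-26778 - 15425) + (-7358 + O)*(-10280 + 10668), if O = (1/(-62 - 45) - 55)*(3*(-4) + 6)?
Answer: -296287841/107 ≈ -2.7690e+6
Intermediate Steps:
O = 35316/107 (O = (1/(-107) - 55)*(-12 + 6) = (-1/107 - 55)*(-6) = -5886/107*(-6) = 35316/107 ≈ 330.06)
(-26778 - 15425) + (-7358 + O)*(-10280 + 10668) = (-26778 - 15425) + (-7358 + 35316/107)*(-10280 + 10668) = -42203 - 751990/107*388 = -42203 - 291772120/107 = -296287841/107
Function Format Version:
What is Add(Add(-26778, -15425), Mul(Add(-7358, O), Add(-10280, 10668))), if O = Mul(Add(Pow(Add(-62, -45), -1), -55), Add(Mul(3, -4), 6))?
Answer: Rational(-296287841, 107) ≈ -2.7690e+6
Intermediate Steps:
O = Rational(35316, 107) (O = Mul(Add(Pow(-107, -1), -55), Add(-12, 6)) = Mul(Add(Rational(-1, 107), -55), -6) = Mul(Rational(-5886, 107), -6) = Rational(35316, 107) ≈ 330.06)
Add(Add(-26778, -15425), Mul(Add(-7358, O), Add(-10280, 10668))) = Add(Add(-26778, -15425), Mul(Add(-7358, Rational(35316, 107)), Add(-10280, 10668))) = Add(-42203, Mul(Rational(-751990, 107), 388)) = Add(-42203, Rational(-291772120, 107)) = Rational(-296287841, 107)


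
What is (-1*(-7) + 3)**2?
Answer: 100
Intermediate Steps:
(-1*(-7) + 3)**2 = (7 + 3)**2 = 10**2 = 100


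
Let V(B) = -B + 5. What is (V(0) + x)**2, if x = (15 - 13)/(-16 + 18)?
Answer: 36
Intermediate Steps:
V(B) = 5 - B
x = 1 (x = 2/2 = 2*(1/2) = 1)
(V(0) + x)**2 = ((5 - 1*0) + 1)**2 = ((5 + 0) + 1)**2 = (5 + 1)**2 = 6**2 = 36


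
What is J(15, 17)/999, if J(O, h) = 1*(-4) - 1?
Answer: -5/999 ≈ -0.0050050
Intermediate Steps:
J(O, h) = -5 (J(O, h) = -4 - 1 = -5)
J(15, 17)/999 = -5/999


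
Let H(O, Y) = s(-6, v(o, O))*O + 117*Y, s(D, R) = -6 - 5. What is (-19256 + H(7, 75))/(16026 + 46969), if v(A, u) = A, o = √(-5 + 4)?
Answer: -10558/62995 ≈ -0.16760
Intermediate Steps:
o = I (o = √(-1) = I ≈ 1.0*I)
s(D, R) = -11
H(O, Y) = -11*O + 117*Y
(-19256 + H(7, 75))/(16026 + 46969) = (-19256 + (-11*7 + 117*75))/(16026 + 46969) = (-19256 + (-77 + 8775))/62995 = (-19256 + 8698)*(1/62995) = -10558*1/62995 = -10558/62995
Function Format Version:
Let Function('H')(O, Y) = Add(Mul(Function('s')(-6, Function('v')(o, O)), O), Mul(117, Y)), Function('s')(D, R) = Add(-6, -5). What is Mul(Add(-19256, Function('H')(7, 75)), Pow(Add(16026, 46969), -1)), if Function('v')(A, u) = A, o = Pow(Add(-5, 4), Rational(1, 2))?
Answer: Rational(-10558, 62995) ≈ -0.16760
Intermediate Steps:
o = I (o = Pow(-1, Rational(1, 2)) = I ≈ Mul(1.0000, I))
Function('s')(D, R) = -11
Function('H')(O, Y) = Add(Mul(-11, O), Mul(117, Y))
Mul(Add(-19256, Function('H')(7, 75)), Pow(Add(16026, 46969), -1)) = Mul(Add(-19256, Add(Mul(-11, 7), Mul(117, 75))), Pow(Add(16026, 46969), -1)) = Mul(Add(-19256, Add(-77, 8775)), Pow(62995, -1)) = Mul(Add(-19256, 8698), Rational(1, 62995)) = Mul(-10558, Rational(1, 62995)) = Rational(-10558, 62995)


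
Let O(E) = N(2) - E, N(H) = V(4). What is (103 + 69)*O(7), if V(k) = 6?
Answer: -172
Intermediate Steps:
N(H) = 6
O(E) = 6 - E
(103 + 69)*O(7) = (103 + 69)*(6 - 1*7) = 172*(6 - 7) = 172*(-1) = -172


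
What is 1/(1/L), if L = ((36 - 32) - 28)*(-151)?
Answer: 3624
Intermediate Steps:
L = 3624 (L = (4 - 28)*(-151) = -24*(-151) = 3624)
1/(1/L) = 1/(1/3624) = 3624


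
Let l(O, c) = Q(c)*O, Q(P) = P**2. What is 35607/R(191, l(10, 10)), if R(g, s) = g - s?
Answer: -35607/809 ≈ -44.014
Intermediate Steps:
l(O, c) = O*c**2 (l(O, c) = c**2*O = O*c**2)
35607/R(191, l(10, 10)) = 35607/(191 - 10*10**2) = 35607/(191 - 10*100) = 35607/(191 - 1*1000) = 35607/(191 - 1000) = 35607/(-809) = 35607*(-1/809) = -35607/809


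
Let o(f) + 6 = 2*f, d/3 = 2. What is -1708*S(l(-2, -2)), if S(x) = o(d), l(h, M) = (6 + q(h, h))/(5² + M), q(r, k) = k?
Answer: -10248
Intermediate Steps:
d = 6 (d = 3*2 = 6)
l(h, M) = (6 + h)/(25 + M) (l(h, M) = (6 + h)/(5² + M) = (6 + h)/(25 + M))
o(f) = -6 + 2*f
S(x) = 6 (S(x) = -6 + 2*6 = -6 + 12 = 6)
-1708*S(l(-2, -2)) = -1708*6 = -10248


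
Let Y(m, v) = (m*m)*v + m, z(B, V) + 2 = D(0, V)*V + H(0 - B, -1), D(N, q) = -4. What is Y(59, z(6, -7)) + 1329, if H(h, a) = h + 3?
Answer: 81451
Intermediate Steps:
H(h, a) = 3 + h
z(B, V) = 1 - B - 4*V (z(B, V) = -2 + (-4*V + (3 + (0 - B))) = -2 + (-4*V + (3 - B)) = -2 + (3 - B - 4*V) = 1 - B - 4*V)
Y(m, v) = m + v*m² (Y(m, v) = m²*v + m = v*m² + m = m + v*m²)
Y(59, z(6, -7)) + 1329 = 59*(1 + 59*(1 - 1*6 - 4*(-7))) + 1329 = 59*(1 + 59*(1 - 6 + 28)) + 1329 = 59*(1 + 59*23) + 1329 = 59*(1 + 1357) + 1329 = 59*1358 + 1329 = 80122 + 1329 = 81451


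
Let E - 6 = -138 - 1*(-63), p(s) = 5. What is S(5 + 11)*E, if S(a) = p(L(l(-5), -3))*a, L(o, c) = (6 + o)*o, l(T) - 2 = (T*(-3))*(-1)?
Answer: -5520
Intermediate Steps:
l(T) = 2 + 3*T (l(T) = 2 + (T*(-3))*(-1) = 2 - 3*T*(-1) = 2 + 3*T)
L(o, c) = o*(6 + o)
E = -69 (E = 6 + (-138 - 1*(-63)) = 6 + (-138 + 63) = 6 - 75 = -69)
S(a) = 5*a
S(5 + 11)*E = (5*(5 + 11))*(-69) = (5*16)*(-69) = 80*(-69) = -5520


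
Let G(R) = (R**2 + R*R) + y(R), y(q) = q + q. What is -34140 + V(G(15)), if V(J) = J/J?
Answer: -34139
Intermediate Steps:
y(q) = 2*q
G(R) = 2*R + 2*R**2 (G(R) = (R**2 + R*R) + 2*R = (R**2 + R**2) + 2*R = 2*R**2 + 2*R = 2*R + 2*R**2)
V(J) = 1
-34140 + V(G(15)) = -34140 + 1 = -34139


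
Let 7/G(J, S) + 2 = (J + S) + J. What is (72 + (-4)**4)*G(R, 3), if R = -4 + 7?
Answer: 328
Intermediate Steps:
R = 3
G(J, S) = 7/(-2 + S + 2*J) (G(J, S) = 7/(-2 + ((J + S) + J)) = 7/(-2 + (S + 2*J)) = 7/(-2 + S + 2*J))
(72 + (-4)**4)*G(R, 3) = (72 + (-4)**4)*(7/(-2 + 3 + 2*3)) = (72 + 256)*(7/(-2 + 3 + 6)) = 328*(7/7) = 328*(7*(1/7)) = 328*1 = 328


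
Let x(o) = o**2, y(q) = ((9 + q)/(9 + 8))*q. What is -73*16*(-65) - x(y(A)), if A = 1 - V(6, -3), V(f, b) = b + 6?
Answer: 21940684/289 ≈ 75919.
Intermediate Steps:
V(f, b) = 6 + b
A = -2 (A = 1 - (6 - 3) = 1 - 1*3 = 1 - 3 = -2)
y(q) = q*(9/17 + q/17) (y(q) = ((9 + q)/17)*q = ((9 + q)*(1/17))*q = (9/17 + q/17)*q = q*(9/17 + q/17))
-73*16*(-65) - x(y(A)) = -73*16*(-65) - ((1/17)*(-2)*(9 - 2))**2 = -1168*(-65) - ((1/17)*(-2)*7)**2 = 75920 - (-14/17)**2 = 75920 - 1*196/289 = 75920 - 196/289 = 21940684/289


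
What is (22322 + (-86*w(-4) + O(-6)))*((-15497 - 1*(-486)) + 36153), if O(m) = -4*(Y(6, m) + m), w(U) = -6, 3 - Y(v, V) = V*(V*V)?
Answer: 464828012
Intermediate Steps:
Y(v, V) = 3 - V**3 (Y(v, V) = 3 - V*V*V = 3 - V*V**2 = 3 - V**3)
O(m) = -12 - 4*m + 4*m**3 (O(m) = -4*((3 - m**3) + m) = -4*(3 + m - m**3) = -12 - 4*m + 4*m**3)
(22322 + (-86*w(-4) + O(-6)))*((-15497 - 1*(-486)) + 36153) = (22322 + (-86*(-6) + (-12 - 4*(-6) + 4*(-6)**3)))*((-15497 - 1*(-486)) + 36153) = (22322 + (516 + (-12 + 24 + 4*(-216))))*((-15497 + 486) + 36153) = (22322 + (516 + (-12 + 24 - 864)))*(-15011 + 36153) = (22322 + (516 - 852))*21142 = (22322 - 336)*21142 = 21986*21142 = 464828012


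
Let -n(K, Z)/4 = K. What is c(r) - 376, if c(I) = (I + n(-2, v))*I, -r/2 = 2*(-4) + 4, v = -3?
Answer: -248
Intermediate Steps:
n(K, Z) = -4*K
r = 8 (r = -2*(2*(-4) + 4) = -2*(-8 + 4) = -2*(-4) = 8)
c(I) = I*(8 + I) (c(I) = (I - 4*(-2))*I = (I + 8)*I = (8 + I)*I = I*(8 + I))
c(r) - 376 = 8*(8 + 8) - 376 = 8*16 - 376 = 128 - 376 = -248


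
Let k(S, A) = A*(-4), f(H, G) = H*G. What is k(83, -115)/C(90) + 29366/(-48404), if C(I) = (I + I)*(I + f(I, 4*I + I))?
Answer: -1340822521/2210308155 ≈ -0.60662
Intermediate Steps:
f(H, G) = G*H
k(S, A) = -4*A
C(I) = 2*I*(I + 5*I²) (C(I) = (I + I)*(I + (4*I + I)*I) = (2*I)*(I + (5*I)*I) = (2*I)*(I + 5*I²) = 2*I*(I + 5*I²))
k(83, -115)/C(90) + 29366/(-48404) = (-4*(-115))/((90²*(2 + 10*90))) + 29366/(-48404) = 460/((8100*(2 + 900))) + 29366*(-1/48404) = 460/((8100*902)) - 14683/24202 = 460/7306200 - 14683/24202 = 460*(1/7306200) - 14683/24202 = 23/365310 - 14683/24202 = -1340822521/2210308155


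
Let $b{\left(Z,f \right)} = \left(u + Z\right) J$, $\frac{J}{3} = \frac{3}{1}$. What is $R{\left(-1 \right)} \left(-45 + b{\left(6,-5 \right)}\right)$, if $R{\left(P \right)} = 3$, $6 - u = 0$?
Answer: $189$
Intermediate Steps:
$J = 9$ ($J = 3 \cdot \frac{3}{1} = 3 \cdot 3 \cdot 1 = 3 \cdot 3 = 9$)
$u = 6$ ($u = 6 - 0 = 6 + 0 = 6$)
$b{\left(Z,f \right)} = 54 + 9 Z$ ($b{\left(Z,f \right)} = \left(6 + Z\right) 9 = 54 + 9 Z$)
$R{\left(-1 \right)} \left(-45 + b{\left(6,-5 \right)}\right) = 3 \left(-45 + \left(54 + 9 \cdot 6\right)\right) = 3 \left(-45 + \left(54 + 54\right)\right) = 3 \left(-45 + 108\right) = 3 \cdot 63 = 189$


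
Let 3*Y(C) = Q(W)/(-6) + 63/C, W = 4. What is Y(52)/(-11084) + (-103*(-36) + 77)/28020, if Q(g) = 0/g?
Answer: 109048223/807491568 ≈ 0.13505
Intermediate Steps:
Q(g) = 0
Y(C) = 21/C (Y(C) = (0/(-6) + 63/C)/3 = (0*(-⅙) + 63/C)/3 = (0 + 63/C)/3 = (63/C)/3 = 21/C)
Y(52)/(-11084) + (-103*(-36) + 77)/28020 = (21/52)/(-11084) + (-103*(-36) + 77)/28020 = (21*(1/52))*(-1/11084) + (3708 + 77)*(1/28020) = (21/52)*(-1/11084) + 3785*(1/28020) = -21/576368 + 757/5604 = 109048223/807491568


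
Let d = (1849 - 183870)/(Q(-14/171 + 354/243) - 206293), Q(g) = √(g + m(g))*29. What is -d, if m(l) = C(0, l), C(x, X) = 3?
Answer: -57788923897467/65494912383158 - 47507481*√127927/65494912383158 ≈ -0.88260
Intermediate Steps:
m(l) = 3
Q(g) = 29*√(3 + g) (Q(g) = √(g + 3)*29 = √(3 + g)*29 = 29*√(3 + g))
d = -182021/(-206293 + 29*√127927/171) (d = (1849 - 183870)/(29*√(3 + (-14/171 + 354/243)) - 206293) = -182021/(29*√(3 + (-14*1/171 + 354*(1/243))) - 206293) = -182021/(29*√(3 + (-14/171 + 118/81)) - 206293) = -182021/(29*√(3 + 2116/1539) - 206293) = -182021/(29*√(6733/1539) - 206293) = -182021/(29*(√127927/171) - 206293) = -182021/(29*√127927/171 - 206293) = -182021/(-206293 + 29*√127927/171) ≈ 0.88260)
-d = -(57788923897467/65494912383158 + 47507481*√127927/65494912383158) = -57788923897467/65494912383158 - 47507481*√127927/65494912383158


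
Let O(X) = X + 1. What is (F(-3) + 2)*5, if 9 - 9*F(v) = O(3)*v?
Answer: 65/3 ≈ 21.667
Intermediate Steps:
O(X) = 1 + X
F(v) = 1 - 4*v/9 (F(v) = 1 - (1 + 3)*v/9 = 1 - 4*v/9)
(F(-3) + 2)*5 = ((1 - 4/9*(-3)) + 2)*5 = ((1 + 4/3) + 2)*5 = (7/3 + 2)*5 = (13/3)*5 = 65/3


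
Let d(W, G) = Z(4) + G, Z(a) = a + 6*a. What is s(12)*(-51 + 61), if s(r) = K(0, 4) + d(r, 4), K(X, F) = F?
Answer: 360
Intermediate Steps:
Z(a) = 7*a
d(W, G) = 28 + G (d(W, G) = 7*4 + G = 28 + G)
s(r) = 36 (s(r) = 4 + (28 + 4) = 4 + 32 = 36)
s(12)*(-51 + 61) = 36*(-51 + 61) = 36*10 = 360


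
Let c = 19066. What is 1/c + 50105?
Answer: 955301931/19066 ≈ 50105.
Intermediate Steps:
1/c + 50105 = 1/19066 + 50105 = 955301931/19066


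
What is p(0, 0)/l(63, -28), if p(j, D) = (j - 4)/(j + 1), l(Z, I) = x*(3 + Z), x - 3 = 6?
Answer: -2/297 ≈ -0.0067340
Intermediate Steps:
x = 9 (x = 3 + 6 = 9)
l(Z, I) = 27 + 9*Z (l(Z, I) = 9*(3 + Z) = 27 + 9*Z)
p(j, D) = (-4 + j)/(1 + j)
p(0, 0)/l(63, -28) = ((-4 + 0)/(1 + 0))/(27 + 9*63) = (-4/1)/(27 + 567) = (1*(-4))/594 = -4*1/594 = -2/297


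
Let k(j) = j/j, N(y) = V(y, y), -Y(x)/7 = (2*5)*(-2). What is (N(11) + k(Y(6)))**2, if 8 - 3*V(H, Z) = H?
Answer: 0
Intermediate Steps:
Y(x) = 140 (Y(x) = -7*2*5*(-2) = -70*(-2) = -7*(-20) = 140)
V(H, Z) = 8/3 - H/3
N(y) = 8/3 - y/3
k(j) = 1
(N(11) + k(Y(6)))**2 = ((8/3 - 1/3*11) + 1)**2 = ((8/3 - 11/3) + 1)**2 = (-1 + 1)**2 = 0**2 = 0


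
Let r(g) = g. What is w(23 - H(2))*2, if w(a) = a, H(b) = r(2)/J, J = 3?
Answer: 134/3 ≈ 44.667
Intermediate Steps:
H(b) = ⅔ (H(b) = 2/3 = 2*(⅓) = ⅔)
w(23 - H(2))*2 = (23 - 1*⅔)*2 = (23 - ⅔)*2 = (67/3)*2 = 134/3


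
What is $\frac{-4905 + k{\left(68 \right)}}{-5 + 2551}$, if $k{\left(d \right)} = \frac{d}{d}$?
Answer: $- \frac{2452}{1273} \approx -1.9262$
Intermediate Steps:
$k{\left(d \right)} = 1$
$\frac{-4905 + k{\left(68 \right)}}{-5 + 2551} = \frac{-4905 + 1}{-5 + 2551} = - \frac{4904}{2546} = \left(-4904\right) \frac{1}{2546} = - \frac{2452}{1273}$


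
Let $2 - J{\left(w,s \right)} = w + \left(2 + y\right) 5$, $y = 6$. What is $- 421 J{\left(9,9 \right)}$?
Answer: $19787$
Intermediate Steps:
$J{\left(w,s \right)} = -38 - w$ ($J{\left(w,s \right)} = 2 - \left(w + \left(2 + 6\right) 5\right) = 2 - \left(w + 8 \cdot 5\right) = 2 - \left(w + 40\right) = 2 - \left(40 + w\right) = -38 - w$)
$- 421 J{\left(9,9 \right)} = - 421 \left(-38 - 9\right) = \left(-421\right) \left(-47\right) = 19787$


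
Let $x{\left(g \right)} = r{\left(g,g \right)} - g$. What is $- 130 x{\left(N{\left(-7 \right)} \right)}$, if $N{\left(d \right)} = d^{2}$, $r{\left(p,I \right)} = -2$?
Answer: $6630$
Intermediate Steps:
$x{\left(g \right)} = -2 - g$
$- 130 x{\left(N{\left(-7 \right)} \right)} = - 130 \left(-2 - \left(-7\right)^{2}\right) = - 130 \left(-2 - 49\right) = \left(-130\right) \left(-51\right) = 6630$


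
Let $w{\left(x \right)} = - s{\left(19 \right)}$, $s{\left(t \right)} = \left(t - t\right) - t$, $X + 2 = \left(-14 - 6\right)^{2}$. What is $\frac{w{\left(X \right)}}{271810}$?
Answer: $\frac{19}{271810} \approx 6.9902 \cdot 10^{-5}$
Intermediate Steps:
$X = 398$ ($X = -2 + \left(-14 - 6\right)^{2} = -2 + \left(-20\right)^{2} = -2 + 400 = 398$)
$s{\left(t \right)} = - t$ ($s{\left(t \right)} = 0 - t = - t$)
$w{\left(x \right)} = 19$ ($w{\left(x \right)} = - \left(-1\right) 19 = \left(-1\right) \left(-19\right) = 19$)
$\frac{w{\left(X \right)}}{271810} = \frac{19}{271810}$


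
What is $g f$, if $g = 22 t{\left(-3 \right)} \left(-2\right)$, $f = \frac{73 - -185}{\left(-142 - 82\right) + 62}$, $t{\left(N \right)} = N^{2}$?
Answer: $\frac{1892}{3} \approx 630.67$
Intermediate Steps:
$f = - \frac{43}{27}$ ($f = \frac{73 + 185}{-224 + 62} = \frac{258}{-162} = 258 \left(- \frac{1}{162}\right) = - \frac{43}{27} \approx -1.5926$)
$g = -396$ ($g = 22 \left(-3\right)^{2} \left(-2\right) = 22 \cdot 9 \left(-2\right) = 22 \left(-18\right) = -396$)
$g f = \left(-396\right) \left(- \frac{43}{27}\right) = \frac{1892}{3}$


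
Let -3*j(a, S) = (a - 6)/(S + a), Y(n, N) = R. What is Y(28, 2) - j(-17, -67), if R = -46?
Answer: -11569/252 ≈ -45.909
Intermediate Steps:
Y(n, N) = -46
j(a, S) = -(-6 + a)/(3*(S + a)) (j(a, S) = -(a - 6)/(3*(S + a)) = -(-6 + a)/(3*(S + a)))
Y(28, 2) - j(-17, -67) = -46 - (2 - 1/3*(-17))/(-67 - 17) = -46 - (2 + 17/3)/(-84) = -46 - (-1)*23/(84*3) = -46 - 1*(-23/252) = -46 + 23/252 = -11569/252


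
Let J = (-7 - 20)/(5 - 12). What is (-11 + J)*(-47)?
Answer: 2350/7 ≈ 335.71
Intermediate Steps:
J = 27/7 (J = -27/(-7) = -27*(-1/7) = 27/7 ≈ 3.8571)
(-11 + J)*(-47) = (-11 + 27/7)*(-47) = -50/7*(-47) = 2350/7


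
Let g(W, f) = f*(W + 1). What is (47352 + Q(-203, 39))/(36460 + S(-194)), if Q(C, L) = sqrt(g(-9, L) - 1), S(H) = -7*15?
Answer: 47352/36355 + I*sqrt(313)/36355 ≈ 1.3025 + 0.00048664*I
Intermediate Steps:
S(H) = -105
g(W, f) = f*(1 + W)
Q(C, L) = sqrt(-1 - 8*L) (Q(C, L) = sqrt(L*(1 - 9) - 1) = sqrt(L*(-8) - 1) = sqrt(-8*L - 1) = sqrt(-1 - 8*L))
(47352 + Q(-203, 39))/(36460 + S(-194)) = (47352 + sqrt(-1 - 8*39))/(36460 - 105) = (47352 + sqrt(-1 - 312))/36355 = (47352 + sqrt(-313))*(1/36355) = (47352 + I*sqrt(313))*(1/36355) = 47352/36355 + I*sqrt(313)/36355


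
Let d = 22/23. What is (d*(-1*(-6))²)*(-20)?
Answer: -15840/23 ≈ -688.70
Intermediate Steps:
d = 22/23 (d = 22*(1/23) = 22/23 ≈ 0.95652)
(d*(-1*(-6))²)*(-20) = (22*(-1*(-6))²/23)*(-20) = ((22/23)*6²)*(-20) = ((22/23)*36)*(-20) = (792/23)*(-20) = -15840/23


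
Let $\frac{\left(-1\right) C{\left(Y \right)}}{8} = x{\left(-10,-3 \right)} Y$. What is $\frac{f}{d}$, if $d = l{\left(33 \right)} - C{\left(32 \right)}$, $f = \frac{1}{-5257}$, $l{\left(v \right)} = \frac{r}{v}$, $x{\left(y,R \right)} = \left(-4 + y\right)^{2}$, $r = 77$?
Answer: $- \frac{3}{791362495} \approx -3.7909 \cdot 10^{-9}$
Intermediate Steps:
$C{\left(Y \right)} = - 1568 Y$ ($C{\left(Y \right)} = - 8 \left(-4 - 10\right)^{2} Y = - 8 \left(-14\right)^{2} Y = - 8 \cdot 196 Y = - 1568 Y$)
$l{\left(v \right)} = \frac{77}{v}$
$f = - \frac{1}{5257} \approx -0.00019022$
$d = \frac{150535}{3}$ ($d = \frac{77}{33} - \left(-1568\right) 32 = 77 \cdot \frac{1}{33} - -50176 = \frac{7}{3} + 50176 = \frac{150535}{3} \approx 50178.0$)
$\frac{f}{d} = - \frac{1}{5257 \cdot \frac{150535}{3}} = \left(- \frac{1}{5257}\right) \frac{3}{150535} = - \frac{3}{791362495}$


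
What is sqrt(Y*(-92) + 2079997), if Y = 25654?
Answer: I*sqrt(280171) ≈ 529.31*I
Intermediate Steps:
sqrt(Y*(-92) + 2079997) = sqrt(25654*(-92) + 2079997) = sqrt(-2360168 + 2079997) = sqrt(-280171) = I*sqrt(280171)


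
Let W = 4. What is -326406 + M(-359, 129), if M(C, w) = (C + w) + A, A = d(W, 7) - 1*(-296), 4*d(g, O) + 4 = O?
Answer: -1305357/4 ≈ -3.2634e+5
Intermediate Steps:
d(g, O) = -1 + O/4
A = 1187/4 (A = (-1 + (¼)*7) - 1*(-296) = (-1 + 7/4) + 296 = ¾ + 296 = 1187/4 ≈ 296.75)
M(C, w) = 1187/4 + C + w (M(C, w) = (C + w) + 1187/4 = 1187/4 + C + w)
-326406 + M(-359, 129) = -326406 + (1187/4 - 359 + 129) = -326406 + 267/4 = -1305357/4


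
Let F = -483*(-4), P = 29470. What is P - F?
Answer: 27538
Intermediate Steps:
F = 1932 (F = -161*(-12) = 1932)
P - F = 29470 - 1*1932 = 29470 - 1932 = 27538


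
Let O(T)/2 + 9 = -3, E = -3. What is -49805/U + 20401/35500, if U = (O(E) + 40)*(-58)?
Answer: 446752407/8236000 ≈ 54.244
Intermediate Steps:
O(T) = -24 (O(T) = -18 + 2*(-3) = -18 - 6 = -24)
U = -928 (U = (-24 + 40)*(-58) = 16*(-58) = -928)
-49805/U + 20401/35500 = -49805/(-928) + 20401/35500 = -49805*(-1/928) + 20401*(1/35500) = 49805/928 + 20401/35500 = 446752407/8236000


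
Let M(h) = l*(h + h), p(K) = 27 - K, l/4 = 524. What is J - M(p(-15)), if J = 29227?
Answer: -146837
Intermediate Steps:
l = 2096 (l = 4*524 = 2096)
M(h) = 4192*h (M(h) = 2096*(h + h) = 2096*(2*h) = 4192*h)
J - M(p(-15)) = 29227 - 4192*(27 - 1*(-15)) = 29227 - 4192*(27 + 15) = 29227 - 4192*42 = 29227 - 1*176064 = 29227 - 176064 = -146837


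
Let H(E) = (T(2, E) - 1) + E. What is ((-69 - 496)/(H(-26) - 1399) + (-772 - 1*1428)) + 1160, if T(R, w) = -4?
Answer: -297327/286 ≈ -1039.6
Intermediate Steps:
H(E) = -5 + E (H(E) = (-4 - 1) + E = -5 + E)
((-69 - 496)/(H(-26) - 1399) + (-772 - 1*1428)) + 1160 = ((-69 - 496)/((-5 - 26) - 1399) + (-772 - 1*1428)) + 1160 = (-565/(-31 - 1399) + (-772 - 1428)) + 1160 = (-565/(-1430) - 2200) + 1160 = (-565*(-1/1430) - 2200) + 1160 = (113/286 - 2200) + 1160 = -629087/286 + 1160 = -297327/286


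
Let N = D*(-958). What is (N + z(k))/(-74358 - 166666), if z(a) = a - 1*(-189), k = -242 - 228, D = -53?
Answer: -50493/241024 ≈ -0.20949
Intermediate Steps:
k = -470
z(a) = 189 + a (z(a) = a + 189 = 189 + a)
N = 50774 (N = -53*(-958) = 50774)
(N + z(k))/(-74358 - 166666) = (50774 + (189 - 470))/(-74358 - 166666) = (50774 - 281)/(-241024) = 50493*(-1/241024) = -50493/241024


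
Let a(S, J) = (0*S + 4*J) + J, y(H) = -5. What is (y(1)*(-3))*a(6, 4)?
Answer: 300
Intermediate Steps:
a(S, J) = 5*J (a(S, J) = (0 + 4*J) + J = 4*J + J = 5*J)
(y(1)*(-3))*a(6, 4) = (-5*(-3))*(5*4) = 15*20 = 300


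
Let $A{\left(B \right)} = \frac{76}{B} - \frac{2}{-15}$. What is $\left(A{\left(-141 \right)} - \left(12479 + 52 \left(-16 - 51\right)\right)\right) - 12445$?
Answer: $- \frac{15115486}{705} \approx -21440.0$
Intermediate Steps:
$A{\left(B \right)} = \frac{2}{15} + \frac{76}{B}$ ($A{\left(B \right)} = \frac{76}{B} - - \frac{2}{15} = \frac{76}{B} + \frac{2}{15} = \frac{2}{15} + \frac{76}{B}$)
$\left(A{\left(-141 \right)} - \left(12479 + 52 \left(-16 - 51\right)\right)\right) - 12445 = \left(\left(\frac{2}{15} + \frac{76}{-141}\right) - \left(12479 + 52 \left(-16 - 51\right)\right)\right) - 12445 = \left(\left(\frac{2}{15} + 76 \left(- \frac{1}{141}\right)\right) - \left(12479 + 52 \left(-67\right)\right)\right) - 12445 = \left(\left(\frac{2}{15} - \frac{76}{141}\right) - 8995\right) - 12445 = \left(- \frac{286}{705} + \left(-12479 + 3484\right)\right) - 12445 = \left(- \frac{286}{705} - 8995\right) - 12445 = - \frac{6341761}{705} - 12445 = - \frac{15115486}{705}$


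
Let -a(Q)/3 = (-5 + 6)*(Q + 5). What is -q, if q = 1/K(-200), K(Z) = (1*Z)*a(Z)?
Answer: 1/117000 ≈ 8.5470e-6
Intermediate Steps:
a(Q) = -15 - 3*Q (a(Q) = -3*(-5 + 6)*(Q + 5) = -3*(5 + Q) = -15 - 3*Q)
K(Z) = Z*(-15 - 3*Z) (K(Z) = (1*Z)*(-15 - 3*Z) = Z*(-15 - 3*Z))
q = -1/117000 (q = 1/(-3*(-200)*(5 - 200)) = 1/(-3*(-200)*(-195)) = 1/(-117000) = -1/117000 ≈ -8.5470e-6)
-q = -1*(-1/117000) = 1/117000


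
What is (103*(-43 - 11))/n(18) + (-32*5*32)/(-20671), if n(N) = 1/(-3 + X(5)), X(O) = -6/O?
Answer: 2414439742/103355 ≈ 23361.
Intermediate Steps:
n(N) = -5/21 (n(N) = 1/(-3 - 6/5) = 1/(-21/5) = -5/21)
(103*(-43 - 11))/n(18) + (-32*5*32)/(-20671) = (103*(-43 - 11))/(-5/21) + (-32*5*32)/(-20671) = (103*(-54))*(-21/5) - 160*32*(-1/20671) = -5562*(-21/5) - 5120*(-1/20671) = 116802/5 + 5120/20671 = 2414439742/103355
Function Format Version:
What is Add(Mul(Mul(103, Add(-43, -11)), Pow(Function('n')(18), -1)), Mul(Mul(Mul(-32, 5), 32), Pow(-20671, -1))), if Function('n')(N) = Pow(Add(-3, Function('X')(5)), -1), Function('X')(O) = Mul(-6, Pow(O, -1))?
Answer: Rational(2414439742, 103355) ≈ 23361.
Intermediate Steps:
Function('n')(N) = Rational(-5, 21) (Function('n')(N) = Pow(Add(-3, Mul(-6, Pow(5, -1))), -1) = Pow(Add(-3, Mul(-6, Rational(1, 5))), -1) = Pow(Add(-3, Rational(-6, 5)), -1) = Pow(Rational(-21, 5), -1) = Rational(-5, 21))
Add(Mul(Mul(103, Add(-43, -11)), Pow(Function('n')(18), -1)), Mul(Mul(Mul(-32, 5), 32), Pow(-20671, -1))) = Add(Mul(Mul(103, Add(-43, -11)), Pow(Rational(-5, 21), -1)), Mul(Mul(Mul(-32, 5), 32), Pow(-20671, -1))) = Add(Mul(Mul(103, -54), Rational(-21, 5)), Mul(Mul(-160, 32), Rational(-1, 20671))) = Add(Mul(-5562, Rational(-21, 5)), Mul(-5120, Rational(-1, 20671))) = Add(Rational(116802, 5), Rational(5120, 20671)) = Rational(2414439742, 103355)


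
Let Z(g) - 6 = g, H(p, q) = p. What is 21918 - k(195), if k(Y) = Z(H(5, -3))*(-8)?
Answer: 22006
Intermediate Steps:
Z(g) = 6 + g
k(Y) = -88 (k(Y) = (6 + 5)*(-8) = 11*(-8) = -88)
21918 - k(195) = 21918 - 1*(-88) = 21918 + 88 = 22006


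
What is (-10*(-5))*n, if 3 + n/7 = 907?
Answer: 316400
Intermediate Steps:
n = 6328 (n = -21 + 7*907 = -21 + 6349 = 6328)
(-10*(-5))*n = -10*(-5)*6328 = 50*6328 = 316400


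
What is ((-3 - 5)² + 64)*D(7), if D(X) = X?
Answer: 896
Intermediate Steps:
((-3 - 5)² + 64)*D(7) = ((-3 - 5)² + 64)*7 = ((-8)² + 64)*7 = (64 + 64)*7 = 128*7 = 896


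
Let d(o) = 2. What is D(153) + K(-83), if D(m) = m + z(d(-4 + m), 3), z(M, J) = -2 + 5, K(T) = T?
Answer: 73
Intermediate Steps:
z(M, J) = 3
D(m) = 3 + m (D(m) = m + 3 = 3 + m)
D(153) + K(-83) = (3 + 153) - 83 = 156 - 83 = 73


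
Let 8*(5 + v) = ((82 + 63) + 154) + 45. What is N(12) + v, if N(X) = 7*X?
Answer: 122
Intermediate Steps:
v = 38 (v = -5 + (((82 + 63) + 154) + 45)/8 = -5 + ((145 + 154) + 45)/8 = -5 + (299 + 45)/8 = -5 + (⅛)*344 = -5 + 43 = 38)
N(12) + v = 7*12 + 38 = 84 + 38 = 122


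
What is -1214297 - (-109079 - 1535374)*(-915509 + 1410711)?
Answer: 814335200209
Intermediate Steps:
-1214297 - (-109079 - 1535374)*(-915509 + 1410711) = -1214297 - (-1644453)*495202 = -1214297 - 1*(-814336414506) = -1214297 + 814336414506 = 814335200209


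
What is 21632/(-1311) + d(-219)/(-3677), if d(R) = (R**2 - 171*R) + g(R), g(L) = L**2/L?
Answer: -191226265/4820547 ≈ -39.669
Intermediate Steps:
g(L) = L
d(R) = R**2 - 170*R (d(R) = (R**2 - 171*R) + R = R**2 - 170*R)
21632/(-1311) + d(-219)/(-3677) = 21632/(-1311) - 219*(-170 - 219)/(-3677) = 21632*(-1/1311) - 219*(-389)*(-1/3677) = -21632/1311 + 85191*(-1/3677) = -21632/1311 - 85191/3677 = -191226265/4820547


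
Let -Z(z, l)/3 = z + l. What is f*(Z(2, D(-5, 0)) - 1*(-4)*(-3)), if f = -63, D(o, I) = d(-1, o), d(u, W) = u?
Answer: 945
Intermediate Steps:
D(o, I) = -1
Z(z, l) = -3*l - 3*z (Z(z, l) = -3*(z + l) = -3*(l + z) = -3*l - 3*z)
f*(Z(2, D(-5, 0)) - 1*(-4)*(-3)) = -63*((-3*(-1) - 3*2) - 1*(-4)*(-3)) = -63*((3 - 6) + 4*(-3)) = -63*(-3 - 12) = -63*(-15) = 945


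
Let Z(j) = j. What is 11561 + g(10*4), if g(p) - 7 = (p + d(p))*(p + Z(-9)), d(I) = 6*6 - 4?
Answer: 13800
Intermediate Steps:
d(I) = 32 (d(I) = 36 - 4 = 32)
g(p) = 7 + (-9 + p)*(32 + p) (g(p) = 7 + (p + 32)*(p - 9) = 7 + (32 + p)*(-9 + p) = 7 + (-9 + p)*(32 + p))
11561 + g(10*4) = 11561 + (-281 + (10*4)**2 + 23*(10*4)) = 11561 + (-281 + 40**2 + 23*40) = 11561 + (-281 + 1600 + 920) = 11561 + 2239 = 13800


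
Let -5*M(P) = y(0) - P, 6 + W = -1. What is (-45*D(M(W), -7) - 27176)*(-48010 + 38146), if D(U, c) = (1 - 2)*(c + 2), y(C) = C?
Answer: 270283464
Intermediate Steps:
W = -7 (W = -6 - 1 = -7)
M(P) = P/5 (M(P) = -(0 - P)/5 = -(-1)*P/5 = P/5)
D(U, c) = -2 - c (D(U, c) = -(2 + c) = -2 - c)
(-45*D(M(W), -7) - 27176)*(-48010 + 38146) = (-45*(-2 - 1*(-7)) - 27176)*(-48010 + 38146) = (-45*(-2 + 7) - 27176)*(-9864) = (-45*5 - 27176)*(-9864) = (-225 - 27176)*(-9864) = -27401*(-9864) = 270283464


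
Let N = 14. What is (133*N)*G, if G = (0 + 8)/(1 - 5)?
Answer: -3724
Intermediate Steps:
G = -2 (G = 8/(-4) = -¼*8 = -2)
(133*N)*G = (133*14)*(-2) = 1862*(-2) = -3724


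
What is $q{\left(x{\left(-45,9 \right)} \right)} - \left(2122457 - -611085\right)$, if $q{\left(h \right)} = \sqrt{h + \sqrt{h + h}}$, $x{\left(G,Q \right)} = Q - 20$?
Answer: $-2733542 + \sqrt{-11 + i \sqrt{22}} \approx -2.7335 \cdot 10^{6} + 3.3881 i$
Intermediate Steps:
$x{\left(G,Q \right)} = -20 + Q$
$q{\left(h \right)} = \sqrt{h + \sqrt{2} \sqrt{h}}$ ($q{\left(h \right)} = \sqrt{h + \sqrt{2 h}} = \sqrt{h + \sqrt{2} \sqrt{h}}$)
$q{\left(x{\left(-45,9 \right)} \right)} - \left(2122457 - -611085\right) = \sqrt{\left(-20 + 9\right) + \sqrt{2} \sqrt{-20 + 9}} - \left(2122457 - -611085\right) = \sqrt{-11 + \sqrt{2} \sqrt{-11}} - \left(2122457 + 611085\right) = \sqrt{-11 + \sqrt{2} i \sqrt{11}} - 2733542 = \sqrt{-11 + i \sqrt{22}} - 2733542 = -2733542 + \sqrt{-11 + i \sqrt{22}}$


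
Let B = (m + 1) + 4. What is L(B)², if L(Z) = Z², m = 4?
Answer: 6561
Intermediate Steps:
B = 9 (B = (4 + 1) + 4 = 5 + 4 = 9)
L(B)² = (9²)² = 81² = 6561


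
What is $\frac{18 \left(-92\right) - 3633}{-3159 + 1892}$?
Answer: $\frac{5289}{1267} \approx 4.1744$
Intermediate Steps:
$\frac{18 \left(-92\right) - 3633}{-3159 + 1892} = \frac{-1656 - 3633}{-1267} = \left(-5289\right) \left(- \frac{1}{1267}\right) = \frac{5289}{1267}$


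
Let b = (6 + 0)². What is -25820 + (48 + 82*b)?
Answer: -22820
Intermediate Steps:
b = 36 (b = 6² = 36)
-25820 + (48 + 82*b) = -25820 + (48 + 82*36) = -25820 + (48 + 2952) = -25820 + 3000 = -22820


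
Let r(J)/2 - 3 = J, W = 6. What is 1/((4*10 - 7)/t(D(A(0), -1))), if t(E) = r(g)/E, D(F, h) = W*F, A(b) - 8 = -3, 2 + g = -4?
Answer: -1/165 ≈ -0.0060606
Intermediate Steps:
g = -6 (g = -2 - 4 = -6)
r(J) = 6 + 2*J
A(b) = 5 (A(b) = 8 - 3 = 5)
D(F, h) = 6*F
t(E) = -6/E (t(E) = (6 + 2*(-6))/E = (6 - 12)/E = -6/E)
1/((4*10 - 7)/t(D(A(0), -1))) = 1/((4*10 - 7)/((-6/(6*5)))) = 1/((40 - 7)/((-6/30))) = 1/(33/((-6*1/30))) = 1/(33/(-1/5)) = 1/(33*(-5)) = 1/(-165) = -1/165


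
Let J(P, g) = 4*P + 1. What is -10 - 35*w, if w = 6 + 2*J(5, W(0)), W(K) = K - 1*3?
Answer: -1690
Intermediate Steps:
W(K) = -3 + K (W(K) = K - 3 = -3 + K)
J(P, g) = 1 + 4*P
w = 48 (w = 6 + 2*(1 + 4*5) = 6 + 2*(1 + 20) = 6 + 2*21 = 6 + 42 = 48)
-10 - 35*w = -10 - 35*48 = -10 - 1680 = -1690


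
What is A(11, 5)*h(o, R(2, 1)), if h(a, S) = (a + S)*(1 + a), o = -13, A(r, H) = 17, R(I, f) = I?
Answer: 2244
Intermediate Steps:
h(a, S) = (1 + a)*(S + a) (h(a, S) = (S + a)*(1 + a) = (1 + a)*(S + a))
A(11, 5)*h(o, R(2, 1)) = 17*(2 - 13 + (-13)**2 + 2*(-13)) = 17*(2 - 13 + 169 - 26) = 17*132 = 2244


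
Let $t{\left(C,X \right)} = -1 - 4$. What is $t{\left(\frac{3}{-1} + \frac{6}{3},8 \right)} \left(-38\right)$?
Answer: $190$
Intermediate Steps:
$t{\left(C,X \right)} = -5$
$t{\left(\frac{3}{-1} + \frac{6}{3},8 \right)} \left(-38\right) = \left(-5\right) \left(-38\right) = 190$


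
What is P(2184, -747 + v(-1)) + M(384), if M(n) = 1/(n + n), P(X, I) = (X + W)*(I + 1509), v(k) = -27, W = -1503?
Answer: 384410881/768 ≈ 5.0054e+5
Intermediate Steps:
P(X, I) = (-1503 + X)*(1509 + I) (P(X, I) = (X - 1503)*(I + 1509) = (-1503 + X)*(1509 + I))
M(n) = 1/(2*n)
P(2184, -747 + v(-1)) + M(384) = (-2268027 - 1503*(-747 - 27) + 1509*2184 + (-747 - 27)*2184) + (½)/384 = (-2268027 - 1503*(-774) + 3295656 - 774*2184) + (½)*(1/384) = (-2268027 + 1163322 + 3295656 - 1690416) + 1/768 = 500535 + 1/768 = 384410881/768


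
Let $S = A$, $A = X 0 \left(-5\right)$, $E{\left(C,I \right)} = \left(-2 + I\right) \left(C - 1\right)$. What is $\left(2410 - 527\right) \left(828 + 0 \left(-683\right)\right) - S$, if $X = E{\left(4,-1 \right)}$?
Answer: $1559124$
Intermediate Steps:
$E{\left(C,I \right)} = \left(-1 + C\right) \left(-2 + I\right)$ ($E{\left(C,I \right)} = \left(-2 + I\right) \left(-1 + C\right) = \left(-1 + C\right) \left(-2 + I\right)$)
$X = -9$ ($X = 2 - -1 - 8 + 4 \left(-1\right) = 2 + 1 - 8 - 4 = -9$)
$A = 0$ ($A = \left(-9\right) 0 \left(-5\right) = 0 \left(-5\right) = 0$)
$S = 0$
$\left(2410 - 527\right) \left(828 + 0 \left(-683\right)\right) - S = \left(2410 - 527\right) \left(828 + 0 \left(-683\right)\right) - 0 = 1883 \left(828 + 0\right) + 0 = 1883 \cdot 828 + 0 = 1559124 + 0 = 1559124$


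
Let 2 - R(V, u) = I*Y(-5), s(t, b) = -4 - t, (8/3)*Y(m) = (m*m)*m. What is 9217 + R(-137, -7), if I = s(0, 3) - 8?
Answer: 17313/2 ≈ 8656.5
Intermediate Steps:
Y(m) = 3*m³/8 (Y(m) = 3*((m*m)*m)/8 = 3*(m²*m)/8 = 3*m³/8)
I = -12 (I = (-4 - 1*0) - 8 = (-4 + 0) - 8 = -4 - 8 = -12)
R(V, u) = -1121/2 (R(V, u) = 2 - (-12)*(3/8)*(-5)³ = 2 - (-12)*(3/8)*(-125) = 2 - (-12)*(-375)/8 = 2 - 1*1125/2 = 2 - 1125/2 = -1121/2)
9217 + R(-137, -7) = 9217 - 1121/2 = 17313/2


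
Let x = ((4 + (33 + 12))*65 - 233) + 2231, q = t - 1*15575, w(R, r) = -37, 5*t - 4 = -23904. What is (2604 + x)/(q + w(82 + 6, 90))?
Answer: -7787/20392 ≈ -0.38187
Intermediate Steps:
t = -4780 (t = ⅘ + (⅕)*(-23904) = ⅘ - 23904/5 = -4780)
q = -20355 (q = -4780 - 1*15575 = -4780 - 15575 = -20355)
x = 5183 (x = ((4 + 45)*65 - 233) + 2231 = (49*65 - 233) + 2231 = (3185 - 233) + 2231 = 2952 + 2231 = 5183)
(2604 + x)/(q + w(82 + 6, 90)) = (2604 + 5183)/(-20355 - 37) = 7787/(-20392) = 7787*(-1/20392) = -7787/20392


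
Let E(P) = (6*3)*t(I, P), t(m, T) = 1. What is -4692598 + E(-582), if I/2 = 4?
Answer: -4692580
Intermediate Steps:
I = 8 (I = 2*4 = 8)
E(P) = 18 (E(P) = (6*3)*1 = 18*1 = 18)
-4692598 + E(-582) = -4692598 + 18 = -4692580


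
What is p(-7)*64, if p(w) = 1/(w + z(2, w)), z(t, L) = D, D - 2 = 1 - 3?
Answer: -64/7 ≈ -9.1429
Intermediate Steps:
D = 0 (D = 2 + (1 - 3) = 2 - 2 = 0)
z(t, L) = 0
p(w) = 1/w (p(w) = 1/(w + 0) = 1/w)
p(-7)*64 = 64/(-7) = -⅐*64 = -64/7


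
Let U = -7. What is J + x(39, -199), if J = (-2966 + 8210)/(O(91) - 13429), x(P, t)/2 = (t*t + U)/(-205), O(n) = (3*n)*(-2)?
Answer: -221545464/572975 ≈ -386.66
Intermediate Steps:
O(n) = -6*n
x(P, t) = 14/205 - 2*t**2/205 (x(P, t) = 2*((t*t - 7)/(-205)) = 2*((t**2 - 7)*(-1/205)) = 2*((-7 + t**2)*(-1/205)) = 2*(7/205 - t**2/205) = 14/205 - 2*t**2/205)
J = -5244/13975 (J = (-2966 + 8210)/(-6*91 - 13429) = 5244/(-546 - 13429) = 5244/(-13975) = 5244*(-1/13975) = -5244/13975 ≈ -0.37524)
J + x(39, -199) = -5244/13975 + (14/205 - 2/205*(-199)**2) = -5244/13975 + (14/205 - 2/205*39601) = -5244/13975 + (14/205 - 79202/205) = -5244/13975 - 79188/205 = -221545464/572975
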